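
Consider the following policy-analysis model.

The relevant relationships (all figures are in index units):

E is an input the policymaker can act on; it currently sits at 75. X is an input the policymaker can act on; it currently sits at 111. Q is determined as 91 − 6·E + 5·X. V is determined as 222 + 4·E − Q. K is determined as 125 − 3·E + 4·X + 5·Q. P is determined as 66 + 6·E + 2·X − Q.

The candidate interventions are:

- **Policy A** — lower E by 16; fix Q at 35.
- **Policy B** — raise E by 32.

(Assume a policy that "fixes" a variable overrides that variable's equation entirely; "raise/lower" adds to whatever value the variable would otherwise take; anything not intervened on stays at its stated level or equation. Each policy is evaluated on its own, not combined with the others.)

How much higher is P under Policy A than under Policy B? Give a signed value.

-319

Policy A (E − 16, Q := 35):
  E = 75 − 16 = 59
  X = 111
  Q = 35
  P = 66 + 6·59 + 2·111 − 35 = 607
Policy B (E + 32):
  E = 75 + 32 = 107
  X = 111
  Q = 91 − 6·107 + 5·111 = 4
  P = 66 + 6·107 + 2·111 − 4 = 926
P: 607 − 926 = -319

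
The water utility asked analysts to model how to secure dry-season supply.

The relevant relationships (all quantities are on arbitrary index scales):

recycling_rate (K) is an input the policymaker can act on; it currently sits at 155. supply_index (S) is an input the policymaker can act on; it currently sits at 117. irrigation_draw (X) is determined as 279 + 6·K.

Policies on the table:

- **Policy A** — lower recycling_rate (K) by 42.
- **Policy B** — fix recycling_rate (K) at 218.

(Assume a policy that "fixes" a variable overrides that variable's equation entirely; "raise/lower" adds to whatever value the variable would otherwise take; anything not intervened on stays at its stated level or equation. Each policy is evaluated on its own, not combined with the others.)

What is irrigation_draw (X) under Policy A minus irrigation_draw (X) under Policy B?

-630

Policy A (K − 42):
  K = 155 − 42 = 113
  X = 279 + 6·113 = 957
Policy B (K := 218):
  K = 218
  X = 279 + 6·218 = 1587
X: 957 − 1587 = -630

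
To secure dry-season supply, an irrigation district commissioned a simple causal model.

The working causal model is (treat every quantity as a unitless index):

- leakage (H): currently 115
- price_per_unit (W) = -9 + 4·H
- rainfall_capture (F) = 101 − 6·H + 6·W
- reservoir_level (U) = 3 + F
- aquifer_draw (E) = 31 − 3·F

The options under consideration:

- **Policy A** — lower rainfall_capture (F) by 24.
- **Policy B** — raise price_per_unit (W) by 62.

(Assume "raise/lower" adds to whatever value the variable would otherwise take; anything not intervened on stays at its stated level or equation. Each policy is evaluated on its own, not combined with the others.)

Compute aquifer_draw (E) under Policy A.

Policy A (F − 24):
  H = 115
  W = -9 + 4·115 = 451
  F = 101 − 6·115 + 6·451 (−24 from intervention) = 2093
  E = 31 − 3·2093 = -6248

-6248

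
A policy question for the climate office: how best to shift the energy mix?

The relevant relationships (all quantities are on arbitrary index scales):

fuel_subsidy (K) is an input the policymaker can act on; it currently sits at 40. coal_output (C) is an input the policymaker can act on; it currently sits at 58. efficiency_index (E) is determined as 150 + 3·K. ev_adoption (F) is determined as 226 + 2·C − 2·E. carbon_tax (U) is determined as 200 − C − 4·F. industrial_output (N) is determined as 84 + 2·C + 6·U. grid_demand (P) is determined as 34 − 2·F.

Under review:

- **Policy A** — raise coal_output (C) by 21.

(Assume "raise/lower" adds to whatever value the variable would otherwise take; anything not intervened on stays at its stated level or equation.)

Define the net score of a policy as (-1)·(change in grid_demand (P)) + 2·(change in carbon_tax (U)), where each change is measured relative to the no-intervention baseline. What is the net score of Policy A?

Baseline:
  K = 40
  C = 58
  E = 150 + 3·40 = 270
  F = 226 + 2·58 − 2·270 = -198
  U = 200 − 58 − 4·(-198) = 934
  P = 34 − 2·(-198) = 430
Policy A (C + 21):
  K = 40
  C = 58 + 21 = 79
  E = 150 + 3·40 = 270
  F = 226 + 2·79 − 2·270 = -156
  U = 200 − 79 − 4·(-156) = 745
  P = 34 − 2·(-156) = 346
ΔP = 346 − 430 = -84; ΔU = 745 − 934 = -189
Score = (-1)·(-84) + 2·(-189) = -294

-294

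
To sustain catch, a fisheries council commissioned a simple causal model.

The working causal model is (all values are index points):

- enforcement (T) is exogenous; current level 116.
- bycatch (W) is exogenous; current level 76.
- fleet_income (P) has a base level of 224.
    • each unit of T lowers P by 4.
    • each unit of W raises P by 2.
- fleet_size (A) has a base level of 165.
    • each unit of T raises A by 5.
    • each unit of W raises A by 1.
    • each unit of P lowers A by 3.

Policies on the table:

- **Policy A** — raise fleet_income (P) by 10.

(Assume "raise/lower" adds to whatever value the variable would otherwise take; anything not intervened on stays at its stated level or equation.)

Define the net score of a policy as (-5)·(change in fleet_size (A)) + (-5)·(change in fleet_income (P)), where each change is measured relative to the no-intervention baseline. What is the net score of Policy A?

100

Baseline:
  T = 116
  W = 76
  P = 224 − 4·116 + 2·76 = -88
  A = 165 + 5·116 + 76 − 3·(-88) = 1085
Policy A (P + 10):
  T = 116
  W = 76
  P = 224 − 4·116 + 2·76 (+10 from intervention) = -78
  A = 165 + 5·116 + 76 − 3·(-78) = 1055
ΔA = 1055 − 1085 = -30; ΔP = -78 − (-88) = 10
Score = (-5)·(-30) + (-5)·10 = 100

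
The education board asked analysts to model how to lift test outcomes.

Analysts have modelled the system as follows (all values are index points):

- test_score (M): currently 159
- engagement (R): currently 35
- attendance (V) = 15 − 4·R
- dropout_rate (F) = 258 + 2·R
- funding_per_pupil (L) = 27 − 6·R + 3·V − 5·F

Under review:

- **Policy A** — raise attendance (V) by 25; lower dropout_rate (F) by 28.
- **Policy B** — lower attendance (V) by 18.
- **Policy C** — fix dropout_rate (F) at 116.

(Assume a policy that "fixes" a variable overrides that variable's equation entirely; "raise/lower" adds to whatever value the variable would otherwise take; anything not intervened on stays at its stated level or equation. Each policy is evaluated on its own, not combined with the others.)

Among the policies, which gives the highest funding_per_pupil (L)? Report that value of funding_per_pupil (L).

Policy A (V + 25, F − 28):
  R = 35
  V = 15 − 4·35 (+25 from intervention) = -100
  F = 258 + 2·35 (−28 from intervention) = 300
  L = 27 − 6·35 + 3·(-100) − 5·300 = -1983
Policy B (V − 18):
  R = 35
  V = 15 − 4·35 (−18 from intervention) = -143
  F = 258 + 2·35 = 328
  L = 27 − 6·35 + 3·(-143) − 5·328 = -2252
Policy C (F := 116):
  R = 35
  V = 15 − 4·35 = -125
  F = 116
  L = 27 − 6·35 + 3·(-125) − 5·116 = -1138
Comparing — Policy A: L=-1983, Policy B: L=-2252, Policy C: L=-1138. Highest is -1138 (Policy C).

-1138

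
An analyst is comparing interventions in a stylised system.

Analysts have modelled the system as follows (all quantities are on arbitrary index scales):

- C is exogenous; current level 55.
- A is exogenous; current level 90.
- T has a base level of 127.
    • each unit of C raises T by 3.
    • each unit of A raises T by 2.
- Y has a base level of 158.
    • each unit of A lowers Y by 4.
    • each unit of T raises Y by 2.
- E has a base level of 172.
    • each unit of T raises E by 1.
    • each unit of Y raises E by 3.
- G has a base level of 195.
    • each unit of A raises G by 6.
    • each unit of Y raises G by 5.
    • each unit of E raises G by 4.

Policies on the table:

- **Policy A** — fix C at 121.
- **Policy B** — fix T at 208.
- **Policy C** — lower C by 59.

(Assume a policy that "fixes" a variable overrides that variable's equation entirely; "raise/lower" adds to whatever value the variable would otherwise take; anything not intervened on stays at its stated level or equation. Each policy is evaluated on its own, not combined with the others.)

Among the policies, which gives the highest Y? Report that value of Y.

Policy A (C := 121):
  C = 121
  A = 90
  T = 127 + 3·121 + 2·90 = 670
  Y = 158 − 4·90 + 2·670 = 1138
Policy B (T := 208):
  C = 55
  A = 90
  T = 208
  Y = 158 − 4·90 + 2·208 = 214
Policy C (C − 59):
  C = 55 − 59 = -4
  A = 90
  T = 127 + 3·(-4) + 2·90 = 295
  Y = 158 − 4·90 + 2·295 = 388
Comparing — Policy A: Y=1138, Policy B: Y=214, Policy C: Y=388. Highest is 1138 (Policy A).

1138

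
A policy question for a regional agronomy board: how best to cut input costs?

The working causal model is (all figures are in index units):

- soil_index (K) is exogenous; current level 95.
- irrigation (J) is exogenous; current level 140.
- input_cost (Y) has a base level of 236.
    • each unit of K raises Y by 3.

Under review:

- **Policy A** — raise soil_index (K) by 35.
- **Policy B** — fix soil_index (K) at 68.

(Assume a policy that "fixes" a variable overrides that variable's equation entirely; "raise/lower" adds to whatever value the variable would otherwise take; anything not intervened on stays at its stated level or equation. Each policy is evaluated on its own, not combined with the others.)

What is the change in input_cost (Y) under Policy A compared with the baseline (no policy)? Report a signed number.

105

Baseline:
  K = 95
  Y = 236 + 3·95 = 521
Policy A (K + 35):
  K = 95 + 35 = 130
  Y = 236 + 3·130 = 626
Change in Y: 626 − 521 = 105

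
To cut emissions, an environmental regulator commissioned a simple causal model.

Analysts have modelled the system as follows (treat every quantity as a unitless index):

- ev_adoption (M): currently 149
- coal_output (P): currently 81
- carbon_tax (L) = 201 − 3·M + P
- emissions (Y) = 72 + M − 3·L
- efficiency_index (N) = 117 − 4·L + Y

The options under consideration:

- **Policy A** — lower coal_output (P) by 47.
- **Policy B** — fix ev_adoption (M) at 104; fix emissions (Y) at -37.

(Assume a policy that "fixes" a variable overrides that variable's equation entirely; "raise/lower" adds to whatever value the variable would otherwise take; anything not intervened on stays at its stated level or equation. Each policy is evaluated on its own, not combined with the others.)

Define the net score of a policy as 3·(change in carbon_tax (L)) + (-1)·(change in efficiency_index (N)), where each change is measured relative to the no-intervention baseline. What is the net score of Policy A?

Baseline:
  M = 149
  P = 81
  L = 201 − 3·149 + 81 = -165
  Y = 72 + 149 − 3·(-165) = 716
  N = 117 − 4·(-165) + 716 = 1493
Policy A (P − 47):
  M = 149
  P = 81 − 47 = 34
  L = 201 − 3·149 + 34 = -212
  Y = 72 + 149 − 3·(-212) = 857
  N = 117 − 4·(-212) + 857 = 1822
ΔL = -212 − (-165) = -47; ΔN = 1822 − 1493 = 329
Score = 3·(-47) + (-1)·329 = -470

-470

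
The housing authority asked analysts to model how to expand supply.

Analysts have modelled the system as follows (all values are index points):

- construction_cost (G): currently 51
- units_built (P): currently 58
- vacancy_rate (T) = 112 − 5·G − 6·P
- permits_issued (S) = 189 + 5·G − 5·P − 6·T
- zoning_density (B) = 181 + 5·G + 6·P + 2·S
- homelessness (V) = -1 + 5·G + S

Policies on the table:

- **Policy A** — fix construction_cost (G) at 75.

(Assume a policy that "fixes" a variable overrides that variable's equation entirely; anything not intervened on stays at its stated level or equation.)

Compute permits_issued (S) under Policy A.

3940

Policy A (G := 75):
  G = 75
  P = 58
  T = 112 − 5·75 − 6·58 = -611
  S = 189 + 5·75 − 5·58 − 6·(-611) = 3940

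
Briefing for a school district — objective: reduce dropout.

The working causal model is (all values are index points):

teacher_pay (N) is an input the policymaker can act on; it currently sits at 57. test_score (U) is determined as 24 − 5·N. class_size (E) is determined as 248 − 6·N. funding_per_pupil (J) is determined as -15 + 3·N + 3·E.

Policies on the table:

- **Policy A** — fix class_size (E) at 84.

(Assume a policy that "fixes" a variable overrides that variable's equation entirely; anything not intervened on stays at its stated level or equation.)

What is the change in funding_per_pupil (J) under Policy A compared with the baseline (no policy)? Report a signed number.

534

Baseline:
  N = 57
  E = 248 − 6·57 = -94
  J = -15 + 3·57 + 3·(-94) = -126
Policy A (E := 84):
  N = 57
  E = 84
  J = -15 + 3·57 + 3·84 = 408
Change in J: 408 − (-126) = 534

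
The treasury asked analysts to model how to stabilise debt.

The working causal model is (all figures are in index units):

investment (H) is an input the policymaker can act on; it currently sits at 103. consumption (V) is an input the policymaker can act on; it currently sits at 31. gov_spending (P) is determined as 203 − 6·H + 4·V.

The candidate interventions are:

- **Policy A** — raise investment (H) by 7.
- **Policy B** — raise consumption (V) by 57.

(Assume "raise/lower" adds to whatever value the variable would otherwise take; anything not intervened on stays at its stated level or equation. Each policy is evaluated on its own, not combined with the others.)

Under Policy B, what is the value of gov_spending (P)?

-63

Policy B (V + 57):
  H = 103
  V = 31 + 57 = 88
  P = 203 − 6·103 + 4·88 = -63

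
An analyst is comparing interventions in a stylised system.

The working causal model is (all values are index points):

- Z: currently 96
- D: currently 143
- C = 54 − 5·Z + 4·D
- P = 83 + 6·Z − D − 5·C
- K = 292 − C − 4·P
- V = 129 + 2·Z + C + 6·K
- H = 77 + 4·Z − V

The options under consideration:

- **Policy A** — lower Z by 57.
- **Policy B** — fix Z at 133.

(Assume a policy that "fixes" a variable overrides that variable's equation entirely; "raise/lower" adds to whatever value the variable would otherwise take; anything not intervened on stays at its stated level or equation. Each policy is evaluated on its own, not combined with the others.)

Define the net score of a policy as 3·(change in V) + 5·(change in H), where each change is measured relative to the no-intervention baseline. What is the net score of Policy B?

Baseline:
  Z = 96
  D = 143
  C = 54 − 5·96 + 4·143 = 146
  P = 83 + 6·96 − 143 − 5·146 = -214
  K = 292 − 146 − 4·(-214) = 1002
  V = 129 + 2·96 + 146 + 6·1002 = 6479
  H = 77 + 4·96 − 6479 = -6018
Policy B (Z := 133):
  Z = 133
  D = 143
  C = 54 − 5·133 + 4·143 = -39
  P = 83 + 6·133 − 143 − 5·(-39) = 933
  K = 292 − (-39) − 4·933 = -3401
  V = 129 + 2·133 + (-39) + 6·(-3401) = -20050
  H = 77 + 4·133 − (-20050) = 20659
ΔV = -20050 − 6479 = -26529; ΔH = 20659 − (-6018) = 26677
Score = 3·(-26529) + 5·26677 = 53798

53798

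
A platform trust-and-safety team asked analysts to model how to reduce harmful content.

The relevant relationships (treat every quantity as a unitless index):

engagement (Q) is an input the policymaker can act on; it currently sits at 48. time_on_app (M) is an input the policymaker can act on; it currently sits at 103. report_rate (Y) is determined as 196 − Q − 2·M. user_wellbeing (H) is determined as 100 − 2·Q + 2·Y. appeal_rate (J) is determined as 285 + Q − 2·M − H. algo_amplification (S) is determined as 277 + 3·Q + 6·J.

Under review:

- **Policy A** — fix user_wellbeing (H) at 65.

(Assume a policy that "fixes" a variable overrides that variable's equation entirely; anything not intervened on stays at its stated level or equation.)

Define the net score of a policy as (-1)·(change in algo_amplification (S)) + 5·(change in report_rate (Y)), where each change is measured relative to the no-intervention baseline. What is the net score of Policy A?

Baseline:
  Q = 48
  M = 103
  Y = 196 − 48 − 2·103 = -58
  H = 100 − 2·48 + 2·(-58) = -112
  J = 285 + 48 − 2·103 − (-112) = 239
  S = 277 + 3·48 + 6·239 = 1855
Policy A (H := 65):
  Q = 48
  M = 103
  Y = 196 − 48 − 2·103 = -58
  H = 65
  J = 285 + 48 − 2·103 − 65 = 62
  S = 277 + 3·48 + 6·62 = 793
ΔS = 793 − 1855 = -1062; ΔY = -58 − (-58) = 0
Score = (-1)·(-1062) + 5·0 = 1062

1062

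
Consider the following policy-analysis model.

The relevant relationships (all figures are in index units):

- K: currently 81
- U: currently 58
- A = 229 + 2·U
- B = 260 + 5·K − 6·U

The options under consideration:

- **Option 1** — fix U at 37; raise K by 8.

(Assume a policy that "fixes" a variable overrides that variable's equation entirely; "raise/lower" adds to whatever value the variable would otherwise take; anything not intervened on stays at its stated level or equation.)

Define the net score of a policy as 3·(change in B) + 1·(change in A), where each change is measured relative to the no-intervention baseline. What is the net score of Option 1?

Baseline:
  K = 81
  U = 58
  A = 229 + 2·58 = 345
  B = 260 + 5·81 − 6·58 = 317
Option 1 (U := 37, K + 8):
  K = 81 + 8 = 89
  U = 37
  A = 229 + 2·37 = 303
  B = 260 + 5·89 − 6·37 = 483
ΔB = 483 − 317 = 166; ΔA = 303 − 345 = -42
Score = 3·166 + 1·(-42) = 456

456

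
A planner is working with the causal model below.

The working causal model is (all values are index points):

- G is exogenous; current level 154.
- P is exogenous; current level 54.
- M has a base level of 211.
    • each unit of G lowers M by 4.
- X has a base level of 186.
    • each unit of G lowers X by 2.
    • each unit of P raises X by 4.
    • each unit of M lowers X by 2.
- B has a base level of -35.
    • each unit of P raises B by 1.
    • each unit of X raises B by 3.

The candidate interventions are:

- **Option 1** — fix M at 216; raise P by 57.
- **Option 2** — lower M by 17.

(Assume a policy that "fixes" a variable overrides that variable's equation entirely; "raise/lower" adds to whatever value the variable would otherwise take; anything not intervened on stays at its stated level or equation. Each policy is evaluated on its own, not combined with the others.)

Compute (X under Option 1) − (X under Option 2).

Option 1 (M := 216, P + 57):
  G = 154
  P = 54 + 57 = 111
  M = 216
  X = 186 − 2·154 + 4·111 − 2·216 = -110
Option 2 (M − 17):
  G = 154
  P = 54
  M = 211 − 4·154 (−17 from intervention) = -422
  X = 186 − 2·154 + 4·54 − 2·(-422) = 938
X: -110 − 938 = -1048

-1048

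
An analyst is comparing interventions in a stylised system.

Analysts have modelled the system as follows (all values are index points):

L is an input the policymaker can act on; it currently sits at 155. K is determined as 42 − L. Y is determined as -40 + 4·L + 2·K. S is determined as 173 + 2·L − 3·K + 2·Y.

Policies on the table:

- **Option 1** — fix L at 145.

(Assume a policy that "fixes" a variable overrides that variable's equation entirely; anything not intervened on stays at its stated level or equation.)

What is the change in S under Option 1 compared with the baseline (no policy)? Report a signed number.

Baseline:
  L = 155
  K = 42 − 155 = -113
  Y = -40 + 4·155 + 2·(-113) = 354
  S = 173 + 2·155 − 3·(-113) + 2·354 = 1530
Option 1 (L := 145):
  L = 145
  K = 42 − 145 = -103
  Y = -40 + 4·145 + 2·(-103) = 334
  S = 173 + 2·145 − 3·(-103) + 2·334 = 1440
Change in S: 1440 − 1530 = -90

-90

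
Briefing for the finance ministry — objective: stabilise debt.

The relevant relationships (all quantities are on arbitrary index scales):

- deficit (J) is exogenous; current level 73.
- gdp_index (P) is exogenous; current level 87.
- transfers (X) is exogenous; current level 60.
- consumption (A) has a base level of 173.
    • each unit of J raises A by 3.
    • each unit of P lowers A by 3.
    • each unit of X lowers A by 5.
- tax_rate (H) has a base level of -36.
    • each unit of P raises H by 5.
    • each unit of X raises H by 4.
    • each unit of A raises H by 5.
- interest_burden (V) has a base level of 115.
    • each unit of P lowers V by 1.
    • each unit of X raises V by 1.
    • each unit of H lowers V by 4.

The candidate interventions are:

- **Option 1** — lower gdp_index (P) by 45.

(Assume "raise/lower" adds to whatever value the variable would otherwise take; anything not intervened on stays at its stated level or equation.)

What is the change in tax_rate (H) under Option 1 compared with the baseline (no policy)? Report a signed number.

Baseline:
  J = 73
  P = 87
  X = 60
  A = 173 + 3·73 − 3·87 − 5·60 = -169
  H = -36 + 5·87 + 4·60 + 5·(-169) = -206
Option 1 (P − 45):
  J = 73
  P = 87 − 45 = 42
  X = 60
  A = 173 + 3·73 − 3·42 − 5·60 = -34
  H = -36 + 5·42 + 4·60 + 5·(-34) = 244
Change in H: 244 − (-206) = 450

450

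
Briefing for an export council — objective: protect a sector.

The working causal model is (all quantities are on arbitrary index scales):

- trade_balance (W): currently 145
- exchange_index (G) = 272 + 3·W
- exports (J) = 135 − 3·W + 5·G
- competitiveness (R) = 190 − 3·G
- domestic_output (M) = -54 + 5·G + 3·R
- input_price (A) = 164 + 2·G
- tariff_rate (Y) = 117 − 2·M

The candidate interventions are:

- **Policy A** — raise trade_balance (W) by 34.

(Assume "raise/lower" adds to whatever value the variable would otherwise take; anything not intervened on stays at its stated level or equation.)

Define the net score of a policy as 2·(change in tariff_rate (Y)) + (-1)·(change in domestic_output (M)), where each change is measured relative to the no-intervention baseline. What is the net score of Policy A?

2040

Baseline:
  W = 145
  G = 272 + 3·145 = 707
  R = 190 − 3·707 = -1931
  M = -54 + 5·707 + 3·(-1931) = -2312
  Y = 117 − 2·(-2312) = 4741
Policy A (W + 34):
  W = 145 + 34 = 179
  G = 272 + 3·179 = 809
  R = 190 − 3·809 = -2237
  M = -54 + 5·809 + 3·(-2237) = -2720
  Y = 117 − 2·(-2720) = 5557
ΔY = 5557 − 4741 = 816; ΔM = -2720 − (-2312) = -408
Score = 2·816 + (-1)·(-408) = 2040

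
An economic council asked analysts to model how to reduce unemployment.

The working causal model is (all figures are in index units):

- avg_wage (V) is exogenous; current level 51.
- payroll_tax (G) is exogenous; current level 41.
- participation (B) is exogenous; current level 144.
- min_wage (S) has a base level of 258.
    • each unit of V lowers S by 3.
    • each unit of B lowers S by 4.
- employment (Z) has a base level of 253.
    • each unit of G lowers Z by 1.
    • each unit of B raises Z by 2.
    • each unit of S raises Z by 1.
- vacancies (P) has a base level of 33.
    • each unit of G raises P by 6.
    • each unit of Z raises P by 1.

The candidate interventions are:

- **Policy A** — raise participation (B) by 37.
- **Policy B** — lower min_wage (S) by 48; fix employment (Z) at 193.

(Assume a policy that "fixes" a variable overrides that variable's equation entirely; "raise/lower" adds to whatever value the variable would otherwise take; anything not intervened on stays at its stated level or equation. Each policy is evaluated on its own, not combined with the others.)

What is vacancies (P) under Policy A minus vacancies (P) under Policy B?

Policy A (B + 37):
  V = 51
  G = 41
  B = 144 + 37 = 181
  S = 258 − 3·51 − 4·181 = -619
  Z = 253 − 41 + 2·181 + (-619) = -45
  P = 33 + 6·41 + (-45) = 234
Policy B (S − 48, Z := 193):
  V = 51
  G = 41
  B = 144
  S = 258 − 3·51 − 4·144 (−48 from intervention) = -519
  Z = 193
  P = 33 + 6·41 + 193 = 472
P: 234 − 472 = -238

-238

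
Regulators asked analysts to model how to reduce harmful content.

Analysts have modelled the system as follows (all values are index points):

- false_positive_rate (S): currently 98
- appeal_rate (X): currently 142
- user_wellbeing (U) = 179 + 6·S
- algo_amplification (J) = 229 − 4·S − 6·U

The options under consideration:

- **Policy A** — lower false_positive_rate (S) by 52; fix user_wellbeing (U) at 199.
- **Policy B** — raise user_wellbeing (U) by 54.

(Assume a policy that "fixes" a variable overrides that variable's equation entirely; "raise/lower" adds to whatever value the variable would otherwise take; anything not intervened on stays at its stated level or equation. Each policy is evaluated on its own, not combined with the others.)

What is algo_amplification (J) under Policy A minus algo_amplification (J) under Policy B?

Policy A (S − 52, U := 199):
  S = 98 − 52 = 46
  U = 199
  J = 229 − 4·46 − 6·199 = -1149
Policy B (U + 54):
  S = 98
  U = 179 + 6·98 (+54 from intervention) = 821
  J = 229 − 4·98 − 6·821 = -5089
J: -1149 − (-5089) = 3940

3940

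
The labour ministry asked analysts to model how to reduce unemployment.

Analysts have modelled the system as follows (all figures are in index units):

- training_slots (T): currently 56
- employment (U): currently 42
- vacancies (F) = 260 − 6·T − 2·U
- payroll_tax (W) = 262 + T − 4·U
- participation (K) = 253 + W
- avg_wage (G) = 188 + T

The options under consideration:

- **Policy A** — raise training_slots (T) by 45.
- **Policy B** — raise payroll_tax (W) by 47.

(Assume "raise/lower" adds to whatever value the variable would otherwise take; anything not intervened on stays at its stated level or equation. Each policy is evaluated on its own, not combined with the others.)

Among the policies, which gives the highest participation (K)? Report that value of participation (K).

Policy A (T + 45):
  T = 56 + 45 = 101
  U = 42
  W = 262 + 101 − 4·42 = 195
  K = 253 + 195 = 448
Policy B (W + 47):
  T = 56
  U = 42
  W = 262 + 56 − 4·42 (+47 from intervention) = 197
  K = 253 + 197 = 450
Comparing — Policy A: K=448, Policy B: K=450. Highest is 450 (Policy B).

450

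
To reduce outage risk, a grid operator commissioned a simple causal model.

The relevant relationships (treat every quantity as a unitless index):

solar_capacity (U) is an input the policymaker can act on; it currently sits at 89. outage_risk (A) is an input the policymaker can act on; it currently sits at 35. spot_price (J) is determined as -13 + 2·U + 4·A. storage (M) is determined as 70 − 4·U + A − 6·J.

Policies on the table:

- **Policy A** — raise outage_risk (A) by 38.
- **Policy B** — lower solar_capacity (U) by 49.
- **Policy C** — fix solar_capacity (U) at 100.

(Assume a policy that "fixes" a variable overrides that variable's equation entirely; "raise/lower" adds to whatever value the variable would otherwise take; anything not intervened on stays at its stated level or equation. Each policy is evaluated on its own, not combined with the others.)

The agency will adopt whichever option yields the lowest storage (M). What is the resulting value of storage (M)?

Policy A (A + 38):
  U = 89
  A = 35 + 38 = 73
  J = -13 + 2·89 + 4·73 = 457
  M = 70 − 4·89 + 73 − 6·457 = -2955
Policy B (U − 49):
  U = 89 − 49 = 40
  A = 35
  J = -13 + 2·40 + 4·35 = 207
  M = 70 − 4·40 + 35 − 6·207 = -1297
Policy C (U := 100):
  U = 100
  A = 35
  J = -13 + 2·100 + 4·35 = 327
  M = 70 − 4·100 + 35 − 6·327 = -2257
Comparing — Policy A: M=-2955, Policy B: M=-1297, Policy C: M=-2257. Lowest is -2955 (Policy A).

-2955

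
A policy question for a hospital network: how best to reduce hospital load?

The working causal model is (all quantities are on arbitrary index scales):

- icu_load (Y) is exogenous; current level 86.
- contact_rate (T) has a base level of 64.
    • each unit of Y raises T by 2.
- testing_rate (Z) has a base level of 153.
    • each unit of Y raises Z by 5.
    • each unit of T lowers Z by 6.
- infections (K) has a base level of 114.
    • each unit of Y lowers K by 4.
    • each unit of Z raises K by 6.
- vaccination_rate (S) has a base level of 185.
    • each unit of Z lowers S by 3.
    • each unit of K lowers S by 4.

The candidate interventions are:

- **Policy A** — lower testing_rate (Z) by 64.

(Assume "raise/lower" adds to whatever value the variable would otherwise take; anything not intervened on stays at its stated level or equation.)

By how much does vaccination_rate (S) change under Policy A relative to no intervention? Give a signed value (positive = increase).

1728

Baseline:
  Y = 86
  T = 64 + 2·86 = 236
  Z = 153 + 5·86 − 6·236 = -833
  K = 114 − 4·86 + 6·(-833) = -5228
  S = 185 − 3·(-833) − 4·(-5228) = 23596
Policy A (Z − 64):
  Y = 86
  T = 64 + 2·86 = 236
  Z = 153 + 5·86 − 6·236 (−64 from intervention) = -897
  K = 114 − 4·86 + 6·(-897) = -5612
  S = 185 − 3·(-897) − 4·(-5612) = 25324
Change in S: 25324 − 23596 = 1728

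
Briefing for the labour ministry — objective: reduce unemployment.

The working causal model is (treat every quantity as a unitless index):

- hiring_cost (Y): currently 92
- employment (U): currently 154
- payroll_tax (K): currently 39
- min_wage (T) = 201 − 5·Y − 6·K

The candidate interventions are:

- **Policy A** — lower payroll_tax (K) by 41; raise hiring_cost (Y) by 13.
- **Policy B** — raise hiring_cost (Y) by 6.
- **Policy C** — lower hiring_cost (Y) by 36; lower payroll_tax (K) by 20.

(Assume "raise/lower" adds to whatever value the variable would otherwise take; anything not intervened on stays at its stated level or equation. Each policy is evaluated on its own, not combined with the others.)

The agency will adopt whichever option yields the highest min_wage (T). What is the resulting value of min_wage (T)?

-193

Policy A (K − 41, Y + 13):
  Y = 92 + 13 = 105
  K = 39 − 41 = -2
  T = 201 − 5·105 − 6·(-2) = -312
Policy B (Y + 6):
  Y = 92 + 6 = 98
  K = 39
  T = 201 − 5·98 − 6·39 = -523
Policy C (Y − 36, K − 20):
  Y = 92 − 36 = 56
  K = 39 − 20 = 19
  T = 201 − 5·56 − 6·19 = -193
Comparing — Policy A: T=-312, Policy B: T=-523, Policy C: T=-193. Highest is -193 (Policy C).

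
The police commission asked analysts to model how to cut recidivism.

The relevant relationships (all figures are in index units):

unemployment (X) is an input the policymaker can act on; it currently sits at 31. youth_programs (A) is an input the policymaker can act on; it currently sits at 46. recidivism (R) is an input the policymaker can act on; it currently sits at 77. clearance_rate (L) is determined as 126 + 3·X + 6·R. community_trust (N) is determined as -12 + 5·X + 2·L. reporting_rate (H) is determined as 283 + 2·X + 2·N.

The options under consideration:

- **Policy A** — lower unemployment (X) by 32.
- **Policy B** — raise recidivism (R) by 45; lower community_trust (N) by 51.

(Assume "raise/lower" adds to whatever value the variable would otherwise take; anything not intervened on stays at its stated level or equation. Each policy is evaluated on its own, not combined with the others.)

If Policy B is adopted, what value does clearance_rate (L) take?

Policy B (R + 45, N − 51):
  X = 31
  R = 77 + 45 = 122
  L = 126 + 3·31 + 6·122 = 951

951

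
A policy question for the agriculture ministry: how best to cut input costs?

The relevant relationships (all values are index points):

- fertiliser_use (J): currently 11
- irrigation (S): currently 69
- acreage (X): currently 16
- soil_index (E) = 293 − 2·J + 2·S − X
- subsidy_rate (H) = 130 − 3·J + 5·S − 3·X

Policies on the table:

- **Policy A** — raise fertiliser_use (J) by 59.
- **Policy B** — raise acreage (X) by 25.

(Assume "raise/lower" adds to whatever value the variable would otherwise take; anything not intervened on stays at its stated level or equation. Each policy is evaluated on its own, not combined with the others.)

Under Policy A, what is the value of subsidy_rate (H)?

Policy A (J + 59):
  J = 11 + 59 = 70
  S = 69
  X = 16
  H = 130 − 3·70 + 5·69 − 3·16 = 217

217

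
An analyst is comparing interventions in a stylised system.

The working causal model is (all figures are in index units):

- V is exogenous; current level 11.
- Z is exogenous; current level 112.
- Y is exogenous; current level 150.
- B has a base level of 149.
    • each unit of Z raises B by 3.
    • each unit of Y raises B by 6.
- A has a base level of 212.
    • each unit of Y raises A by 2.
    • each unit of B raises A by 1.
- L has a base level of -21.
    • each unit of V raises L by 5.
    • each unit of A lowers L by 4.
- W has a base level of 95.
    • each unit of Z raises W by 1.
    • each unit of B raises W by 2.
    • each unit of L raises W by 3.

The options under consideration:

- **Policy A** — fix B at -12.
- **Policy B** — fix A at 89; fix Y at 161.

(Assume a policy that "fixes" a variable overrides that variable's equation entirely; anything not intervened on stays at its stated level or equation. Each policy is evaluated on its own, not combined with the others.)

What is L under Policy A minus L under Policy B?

Policy A (B := -12):
  V = 11
  Z = 112
  Y = 150
  B = -12
  A = 212 + 2·150 + (-12) = 500
  L = -21 + 5·11 − 4·500 = -1966
Policy B (A := 89, Y := 161):
  V = 11
  Z = 112
  Y = 161
  B = 149 + 3·112 + 6·161 = 1451
  A = 89
  L = -21 + 5·11 − 4·89 = -322
L: -1966 − (-322) = -1644

-1644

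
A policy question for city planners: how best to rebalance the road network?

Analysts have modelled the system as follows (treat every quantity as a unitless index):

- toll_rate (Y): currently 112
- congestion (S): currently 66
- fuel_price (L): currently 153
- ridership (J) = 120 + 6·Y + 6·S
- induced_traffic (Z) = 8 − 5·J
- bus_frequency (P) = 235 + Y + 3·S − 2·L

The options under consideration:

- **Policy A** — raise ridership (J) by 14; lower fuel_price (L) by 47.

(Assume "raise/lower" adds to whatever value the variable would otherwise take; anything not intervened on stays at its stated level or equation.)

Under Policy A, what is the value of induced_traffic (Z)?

-6002

Policy A (J + 14, L − 47):
  Y = 112
  S = 66
  J = 120 + 6·112 + 6·66 (+14 from intervention) = 1202
  Z = 8 − 5·1202 = -6002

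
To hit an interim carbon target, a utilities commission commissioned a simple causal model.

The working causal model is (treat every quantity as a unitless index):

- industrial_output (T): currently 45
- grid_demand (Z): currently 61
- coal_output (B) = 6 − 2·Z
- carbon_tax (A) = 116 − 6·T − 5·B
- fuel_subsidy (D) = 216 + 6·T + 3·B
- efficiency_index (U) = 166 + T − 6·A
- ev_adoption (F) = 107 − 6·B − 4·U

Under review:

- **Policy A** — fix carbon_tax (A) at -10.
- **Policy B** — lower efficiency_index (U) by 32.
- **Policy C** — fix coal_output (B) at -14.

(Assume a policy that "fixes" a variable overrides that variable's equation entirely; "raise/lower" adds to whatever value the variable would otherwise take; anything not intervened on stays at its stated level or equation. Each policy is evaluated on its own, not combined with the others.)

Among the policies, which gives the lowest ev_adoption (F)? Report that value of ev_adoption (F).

-2669

Policy A (A := -10):
  T = 45
  Z = 61
  B = 6 − 2·61 = -116
  A = -10
  U = 166 + 45 − 6·(-10) = 271
  F = 107 − 6·(-116) − 4·271 = -281
Policy B (U − 32):
  T = 45
  Z = 61
  B = 6 − 2·61 = -116
  A = 116 − 6·45 − 5·(-116) = 426
  U = 166 + 45 − 6·426 (−32 from intervention) = -2377
  F = 107 − 6·(-116) − 4·(-2377) = 10311
Policy C (B := -14):
  T = 45
  Z = 61
  B = -14
  A = 116 − 6·45 − 5·(-14) = -84
  U = 166 + 45 − 6·(-84) = 715
  F = 107 − 6·(-14) − 4·715 = -2669
Comparing — Policy A: F=-281, Policy B: F=10311, Policy C: F=-2669. Lowest is -2669 (Policy C).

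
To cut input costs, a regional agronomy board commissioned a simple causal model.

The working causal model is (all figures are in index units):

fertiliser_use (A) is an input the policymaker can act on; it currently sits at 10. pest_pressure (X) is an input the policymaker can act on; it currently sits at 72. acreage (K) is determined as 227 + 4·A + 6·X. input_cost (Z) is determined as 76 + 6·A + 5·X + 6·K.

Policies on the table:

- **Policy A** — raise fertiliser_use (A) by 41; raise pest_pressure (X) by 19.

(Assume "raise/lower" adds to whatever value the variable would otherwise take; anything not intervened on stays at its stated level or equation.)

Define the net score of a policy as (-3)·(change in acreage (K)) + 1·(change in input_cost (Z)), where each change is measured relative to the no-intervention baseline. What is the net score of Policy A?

Baseline:
  A = 10
  X = 72
  K = 227 + 4·10 + 6·72 = 699
  Z = 76 + 6·10 + 5·72 + 6·699 = 4690
Policy A (A + 41, X + 19):
  A = 10 + 41 = 51
  X = 72 + 19 = 91
  K = 227 + 4·51 + 6·91 = 977
  Z = 76 + 6·51 + 5·91 + 6·977 = 6699
ΔK = 977 − 699 = 278; ΔZ = 6699 − 4690 = 2009
Score = (-3)·278 + 1·2009 = 1175

1175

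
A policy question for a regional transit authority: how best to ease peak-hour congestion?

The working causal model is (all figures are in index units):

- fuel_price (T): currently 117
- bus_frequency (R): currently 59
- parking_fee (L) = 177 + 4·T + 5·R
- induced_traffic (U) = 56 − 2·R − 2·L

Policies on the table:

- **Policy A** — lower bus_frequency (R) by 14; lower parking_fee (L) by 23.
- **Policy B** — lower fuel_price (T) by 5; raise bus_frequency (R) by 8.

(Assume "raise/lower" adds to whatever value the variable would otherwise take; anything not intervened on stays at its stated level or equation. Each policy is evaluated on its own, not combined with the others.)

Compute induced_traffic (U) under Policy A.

-1728

Policy A (R − 14, L − 23):
  T = 117
  R = 59 − 14 = 45
  L = 177 + 4·117 + 5·45 (−23 from intervention) = 847
  U = 56 − 2·45 − 2·847 = -1728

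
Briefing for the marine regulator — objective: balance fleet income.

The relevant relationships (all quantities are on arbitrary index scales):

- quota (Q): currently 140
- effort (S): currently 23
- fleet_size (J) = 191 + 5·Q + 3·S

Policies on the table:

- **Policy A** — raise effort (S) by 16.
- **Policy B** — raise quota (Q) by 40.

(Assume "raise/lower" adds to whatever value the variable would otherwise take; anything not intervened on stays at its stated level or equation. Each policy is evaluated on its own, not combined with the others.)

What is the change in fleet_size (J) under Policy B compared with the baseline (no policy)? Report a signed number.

Baseline:
  Q = 140
  S = 23
  J = 191 + 5·140 + 3·23 = 960
Policy B (Q + 40):
  Q = 140 + 40 = 180
  S = 23
  J = 191 + 5·180 + 3·23 = 1160
Change in J: 1160 − 960 = 200

200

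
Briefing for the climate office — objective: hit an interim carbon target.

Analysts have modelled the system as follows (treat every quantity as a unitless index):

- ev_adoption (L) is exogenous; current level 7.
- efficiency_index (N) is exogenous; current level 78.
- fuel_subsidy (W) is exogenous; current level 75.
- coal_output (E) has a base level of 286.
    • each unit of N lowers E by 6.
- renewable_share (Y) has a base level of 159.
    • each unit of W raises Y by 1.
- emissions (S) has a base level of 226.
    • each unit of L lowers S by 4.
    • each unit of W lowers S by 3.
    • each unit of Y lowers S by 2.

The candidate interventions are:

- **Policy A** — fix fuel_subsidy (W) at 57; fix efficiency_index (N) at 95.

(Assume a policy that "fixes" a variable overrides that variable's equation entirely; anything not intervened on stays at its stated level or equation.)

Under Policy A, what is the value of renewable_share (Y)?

216

Policy A (W := 57, N := 95):
  W = 57
  Y = 159 + 57 = 216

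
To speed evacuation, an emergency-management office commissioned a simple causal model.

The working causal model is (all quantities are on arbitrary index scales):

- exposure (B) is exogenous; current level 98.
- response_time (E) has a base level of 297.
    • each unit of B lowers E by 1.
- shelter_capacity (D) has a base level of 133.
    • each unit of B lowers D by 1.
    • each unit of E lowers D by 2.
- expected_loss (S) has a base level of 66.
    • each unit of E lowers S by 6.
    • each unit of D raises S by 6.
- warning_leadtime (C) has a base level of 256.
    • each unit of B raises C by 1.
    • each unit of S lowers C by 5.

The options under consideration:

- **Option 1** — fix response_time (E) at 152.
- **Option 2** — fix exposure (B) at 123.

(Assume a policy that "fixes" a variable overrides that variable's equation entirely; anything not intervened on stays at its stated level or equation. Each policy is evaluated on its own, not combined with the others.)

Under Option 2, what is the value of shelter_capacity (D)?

-338

Option 2 (B := 123):
  B = 123
  E = 297 − 123 = 174
  D = 133 − 123 − 2·174 = -338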